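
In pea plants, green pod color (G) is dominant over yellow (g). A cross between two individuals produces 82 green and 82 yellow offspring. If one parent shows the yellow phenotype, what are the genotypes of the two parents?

Observed offspring: 82 green, 82 yellow
The observed ratio simplifies to 1:1. One parent shows yellow, so its genotype must be gg. A 1:1 offspring split requires the other parent to be heterozygous (Gg).
Parent genotypes: gg × Gg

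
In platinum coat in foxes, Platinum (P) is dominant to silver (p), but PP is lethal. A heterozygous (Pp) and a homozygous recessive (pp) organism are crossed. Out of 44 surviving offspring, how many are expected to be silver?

Cross: Pp × pp
Punnett square offspring (before lethality): 2 Pp, 2 pp
No PP offspring are produced in this cross.
silver: 2 out of 4 → fraction 1/2
Expected count = 1/2 × 44 = 22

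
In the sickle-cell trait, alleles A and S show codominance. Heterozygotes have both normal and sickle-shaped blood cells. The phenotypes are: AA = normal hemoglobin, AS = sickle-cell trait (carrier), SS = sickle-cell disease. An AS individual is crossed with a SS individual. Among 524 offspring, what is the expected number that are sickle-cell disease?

Punnett square for AS × SS:
Offspring genotypes: 2 AS, 2 SS
Phenotype counts: 2 sickle-cell trait (carrier), 2 sickle-cell disease
sickle-cell disease: 2 out of 4 → fraction 1/2
Expected count = 1/2 × 524 = 262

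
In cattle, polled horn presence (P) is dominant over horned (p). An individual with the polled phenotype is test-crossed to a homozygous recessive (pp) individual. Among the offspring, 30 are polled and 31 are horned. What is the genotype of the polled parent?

Test cross: ? × pp
Offspring: 30 polled, 31 horned — approximately 1:1.
A 1:1 ratio in a test cross indicates the unknown parent is heterozygous (Pp).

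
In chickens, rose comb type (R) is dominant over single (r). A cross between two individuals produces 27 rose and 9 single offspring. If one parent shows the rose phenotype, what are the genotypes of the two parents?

Observed offspring: 27 rose, 9 single
The observed ratio simplifies to 3:1. Single (rr) offspring appear, so each parent must contribute one r allele. The parent stated to show rose carries R, so it is Rr. The other parent is then either Rr or rr: Rr × rr would give a 1:1 split, whereas Rr × Rr gives 3:1 — matching the data. So both parents are heterozygous (Rr × Rr).
Parent genotypes: Rr × Rr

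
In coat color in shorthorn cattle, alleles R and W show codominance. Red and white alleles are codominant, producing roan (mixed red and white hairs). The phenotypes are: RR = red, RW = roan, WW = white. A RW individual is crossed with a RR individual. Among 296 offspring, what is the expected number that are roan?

Punnett square for RW × RR:
Offspring genotypes: 2 RR, 2 RW
Phenotype counts: 2 red, 2 roan
roan: 2 out of 4 → fraction 1/2
Expected count = 1/2 × 296 = 148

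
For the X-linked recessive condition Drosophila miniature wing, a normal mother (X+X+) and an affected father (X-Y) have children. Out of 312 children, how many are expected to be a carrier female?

Cross: X+X+ × X-Y
Offspring: 2 X+X-, 2 X+Y
Probability of a carrier female: 2/4 = 1/2
Expected count = 1/2 × 312 = 156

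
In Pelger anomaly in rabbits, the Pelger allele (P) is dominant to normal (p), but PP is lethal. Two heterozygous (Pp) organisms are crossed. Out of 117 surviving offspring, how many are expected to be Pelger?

Cross: Pp × Pp
Punnett square offspring (before lethality): 1 PP, 2 Pp, 1 pp
The PP genotype is lethal (embryos die); surviving offspring: 2 Pp, 1 pp
Pelger: 2 out of 3 → fraction 2/3
Expected count = 2/3 × 117 = 78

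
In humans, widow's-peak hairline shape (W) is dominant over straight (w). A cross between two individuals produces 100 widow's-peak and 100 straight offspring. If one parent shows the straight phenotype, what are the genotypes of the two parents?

Observed offspring: 100 widow's-peak, 100 straight
The observed ratio simplifies to 1:1. One parent shows straight, so its genotype must be ww. A 1:1 offspring split requires the other parent to be heterozygous (Ww).
Parent genotypes: ww × Ww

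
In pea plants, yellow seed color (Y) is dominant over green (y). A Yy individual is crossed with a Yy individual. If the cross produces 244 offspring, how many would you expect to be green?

Punnett square for Yy × Yy:
Offspring genotypes: 1 YY, 2 Yy, 1 yy
yellow: 3, green: 1
green: 1 out of 4 → fraction 1/4
Expected count = 1/4 × 244 = 61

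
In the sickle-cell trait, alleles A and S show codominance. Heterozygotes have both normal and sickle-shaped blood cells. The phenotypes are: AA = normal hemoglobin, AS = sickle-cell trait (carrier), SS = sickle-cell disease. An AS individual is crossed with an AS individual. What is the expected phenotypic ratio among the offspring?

Punnett square for AS × AS:
Offspring genotypes: 1 AA, 2 AS, 1 SS
Phenotype counts: 1 normal hemoglobin, 2 sickle-cell trait (carrier), 1 sickle-cell disease
Ratio: 1 normal hemoglobin : 2 sickle-cell trait (carrier) : 1 sickle-cell disease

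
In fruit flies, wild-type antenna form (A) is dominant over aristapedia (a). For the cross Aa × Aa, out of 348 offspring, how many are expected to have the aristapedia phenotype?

Punnett square for Aa × Aa:
Offspring genotypes: 1 AA, 2 Aa, 1 aa
Total offspring: 4
Count with target: 1
Probability: 1/4
Expected count = 1/4 × 348 = 87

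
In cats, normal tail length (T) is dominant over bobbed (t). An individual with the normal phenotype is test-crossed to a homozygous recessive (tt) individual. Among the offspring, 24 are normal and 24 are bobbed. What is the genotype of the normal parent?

Test cross: ? × tt
Offspring: 24 normal, 24 bobbed — approximately 1:1.
A 1:1 ratio in a test cross indicates the unknown parent is heterozygous (Tt).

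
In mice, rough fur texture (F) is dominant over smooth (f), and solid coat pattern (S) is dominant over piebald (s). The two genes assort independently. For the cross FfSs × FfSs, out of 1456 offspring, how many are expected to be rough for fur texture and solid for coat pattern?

Dihybrid cross FfSs × FfSs — consider each gene separately:
fur texture: Ff × Ff → 1 FF, 2 Ff, 1 ff → 3 F_ : 1 ff (out of 4)
coat pattern: Ss × Ss → 1 SS, 2 Ss, 1 ss → 3 S_ : 1 ss (out of 4)
Looking for: rough (F_) and solid (S_)
P(rough) = 3/4, P(solid) = 3/4
P(both) = 3/4 × 3/4 = 9/16
Expected count = 9/16 × 1456 = 819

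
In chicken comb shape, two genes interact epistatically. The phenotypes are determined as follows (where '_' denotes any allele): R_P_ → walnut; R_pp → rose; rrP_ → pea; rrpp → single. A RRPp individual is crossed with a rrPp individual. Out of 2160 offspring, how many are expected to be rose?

Cross: RRPp × rrPp — consider each gene separately:
R gene: RR × rr → 4 Rr → 4 R_ (out of 4)
P gene: Pp × Pp → 1 PP, 2 Pp, 1 pp → 3 P_ : 1 pp (out of 4)
Genotype classes (out of 4 × 4 = 16): R_P_ = 4×3 = 12; R_pp = 4×1 = 4
Apply the phenotype rules: R_P_ (12) → walnut; R_pp (4) → rose
Phenotype counts (out of 16): 12 walnut, 4 rose
rose: 4 out of 16 → fraction 1/4
Expected count = 1/4 × 2160 = 540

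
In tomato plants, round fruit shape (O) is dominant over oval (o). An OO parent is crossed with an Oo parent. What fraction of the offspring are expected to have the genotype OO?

Punnett square for OO × Oo:
Offspring genotypes: 2 OO, 2 Oo
Total offspring: 4
Count with target: 2
Probability: 2/4 = 1/2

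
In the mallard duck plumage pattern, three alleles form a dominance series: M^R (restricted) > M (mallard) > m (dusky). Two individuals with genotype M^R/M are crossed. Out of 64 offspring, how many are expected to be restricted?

Cross: M^R/M × M^R/M
Allele dominance: M^R > M > m
Offspring genotypes: 1 M^R/M^R, 2 M^R/M, 1 M/M
Phenotype counts: 3 restricted, 1 mallard
restricted: 3 out of 4 → fraction 3/4
Expected count = 3/4 × 64 = 48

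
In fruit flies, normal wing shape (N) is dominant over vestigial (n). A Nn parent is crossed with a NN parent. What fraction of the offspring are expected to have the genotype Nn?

Punnett square for Nn × NN:
Offspring genotypes: 2 NN, 2 Nn
Total offspring: 4
Count with target: 2
Probability: 2/4 = 1/2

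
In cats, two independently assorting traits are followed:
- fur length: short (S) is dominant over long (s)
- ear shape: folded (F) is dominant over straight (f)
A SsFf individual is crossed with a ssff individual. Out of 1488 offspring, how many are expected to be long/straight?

Dihybrid cross SsFf × ssff — consider each gene separately:
fur length: Ss × ss → 2 Ss, 2 ss → 2 S_ : 2 ss (out of 4)
ear shape: Ff × ff → 2 Ff, 2 ff → 2 F_ : 2 ff (out of 4)
Combine (counts out of 4 × 4 = 16): short/folded (S_F_) = 2×2 = 4; short/straight (S_ff) = 2×2 = 4; long/folded (ssF_) = 2×2 = 4; long/straight (ssff) = 2×2 = 4
Phenotype counts (out of 16): 4 short/folded, 4 short/straight, 4 long/folded, 4 long/straight
long/straight: 4 out of 16 → fraction 1/4
Expected count = 1/4 × 1488 = 372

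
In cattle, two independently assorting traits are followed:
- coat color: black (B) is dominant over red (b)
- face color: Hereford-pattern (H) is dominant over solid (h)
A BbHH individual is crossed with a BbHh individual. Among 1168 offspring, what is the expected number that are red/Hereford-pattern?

Dihybrid cross BbHH × BbHh — consider each gene separately:
coat color: Bb × Bb → 1 BB, 2 Bb, 1 bb → 3 B_ : 1 bb (out of 4)
face color: HH × Hh → 2 HH, 2 Hh → 4 H_ (out of 4)
Combine (counts out of 4 × 4 = 16): black/Hereford-pattern (B_H_) = 3×4 = 12; red/Hereford-pattern (bbH_) = 1×4 = 4
Phenotype counts (out of 16): 12 black/Hereford-pattern, 4 red/Hereford-pattern
red/Hereford-pattern: 4 out of 16 → fraction 1/4
Expected count = 1/4 × 1168 = 292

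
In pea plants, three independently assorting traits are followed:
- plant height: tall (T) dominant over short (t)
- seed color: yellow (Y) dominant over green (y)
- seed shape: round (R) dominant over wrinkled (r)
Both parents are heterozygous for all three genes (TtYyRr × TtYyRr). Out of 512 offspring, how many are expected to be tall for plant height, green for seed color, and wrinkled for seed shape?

Trihybrid cross: TtYyRr × TtYyRr
Each trait segregates independently with a 3:1 phenotypic ratio, so each gene contributes 3/4 (dominant) or 1/4 (recessive).
Target: tall (plant height), green (seed color), wrinkled (seed shape)
Probability = product of independent per-trait probabilities
= 3/4 × 1/4 × 1/4 = 3/64
Expected count = 3/64 × 512 = 24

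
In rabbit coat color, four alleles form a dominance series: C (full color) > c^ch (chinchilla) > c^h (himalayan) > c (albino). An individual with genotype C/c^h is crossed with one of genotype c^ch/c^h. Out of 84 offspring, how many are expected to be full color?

Cross: C/c^h × c^ch/c^h
Allele dominance: C > c^ch > c^h > c
Offspring genotypes: 1 C/c^ch, 1 C/c^h, 1 c^ch/c^h, 1 c^h/c^h
Phenotype counts: 2 full color, 1 chinchilla, 1 himalayan
full color: 2 out of 4 → fraction 1/2
Expected count = 1/2 × 84 = 42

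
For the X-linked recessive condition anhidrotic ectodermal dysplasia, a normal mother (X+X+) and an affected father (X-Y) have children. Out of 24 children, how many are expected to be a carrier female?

Cross: X+X+ × X-Y
Offspring: 2 X+X-, 2 X+Y
Probability of a carrier female: 2/4 = 1/2
Expected count = 1/2 × 24 = 12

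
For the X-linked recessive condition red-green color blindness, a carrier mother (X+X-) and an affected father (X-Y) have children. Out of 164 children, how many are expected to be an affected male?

Cross: X+X- × X-Y
Offspring: 1 X+X-, 1 X+Y, 1 X-X-, 1 X-Y
Probability of an affected male: 1/4
Expected count = 1/4 × 164 = 41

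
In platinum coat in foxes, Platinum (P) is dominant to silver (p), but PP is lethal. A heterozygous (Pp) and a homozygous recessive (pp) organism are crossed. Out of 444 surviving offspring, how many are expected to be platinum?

Cross: Pp × pp
Punnett square offspring (before lethality): 2 Pp, 2 pp
No PP offspring are produced in this cross.
platinum: 2 out of 4 → fraction 1/2
Expected count = 1/2 × 444 = 222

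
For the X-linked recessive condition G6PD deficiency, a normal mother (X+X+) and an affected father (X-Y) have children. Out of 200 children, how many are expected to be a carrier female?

Cross: X+X+ × X-Y
Offspring: 2 X+X-, 2 X+Y
Probability of a carrier female: 2/4 = 1/2
Expected count = 1/2 × 200 = 100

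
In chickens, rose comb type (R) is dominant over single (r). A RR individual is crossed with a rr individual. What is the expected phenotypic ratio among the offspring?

Punnett square for RR × rr:
Offspring genotypes: 4 Rr
rose: 4, single: 0
Ratio: all rose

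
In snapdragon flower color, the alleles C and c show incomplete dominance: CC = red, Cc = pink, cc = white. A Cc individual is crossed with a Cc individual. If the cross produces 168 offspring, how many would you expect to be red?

Punnett square for Cc × Cc:
Offspring genotypes: 1 CC, 2 Cc, 1 cc
Phenotype counts: 1 red, 2 pink, 1 white
red: 1 out of 4 → fraction 1/4
Expected count = 1/4 × 168 = 42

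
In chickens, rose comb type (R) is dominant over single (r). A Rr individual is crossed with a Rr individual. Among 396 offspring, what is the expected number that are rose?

Punnett square for Rr × Rr:
Offspring genotypes: 1 RR, 2 Rr, 1 rr
rose: 3, single: 1
rose: 3 out of 4 → fraction 3/4
Expected count = 3/4 × 396 = 297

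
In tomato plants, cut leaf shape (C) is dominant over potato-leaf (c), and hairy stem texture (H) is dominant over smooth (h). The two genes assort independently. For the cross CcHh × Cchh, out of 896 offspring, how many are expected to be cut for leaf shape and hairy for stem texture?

Dihybrid cross CcHh × Cchh — consider each gene separately:
leaf shape: Cc × Cc → 1 CC, 2 Cc, 1 cc → 3 C_ : 1 cc (out of 4)
stem texture: Hh × hh → 2 Hh, 2 hh → 2 H_ : 2 hh (out of 4)
Looking for: cut (C_) and hairy (H_)
P(cut) = 3/4, P(hairy) = 2/4
P(both) = 3/4 × 2/4 = 6/16 = 3/8
Expected count = 3/8 × 896 = 336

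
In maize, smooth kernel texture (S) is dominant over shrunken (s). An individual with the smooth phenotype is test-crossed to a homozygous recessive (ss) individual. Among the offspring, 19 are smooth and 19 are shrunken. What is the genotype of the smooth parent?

Test cross: ? × ss
Offspring: 19 smooth, 19 shrunken — approximately 1:1.
A 1:1 ratio in a test cross indicates the unknown parent is heterozygous (Ss).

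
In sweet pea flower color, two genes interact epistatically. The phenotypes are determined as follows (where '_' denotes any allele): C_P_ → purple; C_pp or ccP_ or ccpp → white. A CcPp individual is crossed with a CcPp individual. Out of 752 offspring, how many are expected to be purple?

Cross: CcPp × CcPp — consider each gene separately:
C gene: Cc × Cc → 1 CC, 2 Cc, 1 cc → 3 C_ : 1 cc (out of 4)
P gene: Pp × Pp → 1 PP, 2 Pp, 1 pp → 3 P_ : 1 pp (out of 4)
Genotype classes (out of 4 × 4 = 16): C_P_ = 3×3 = 9; C_pp = 3×1 = 3; ccP_ = 1×3 = 3; ccpp = 1×1 = 1
Apply the phenotype rules: C_P_ (9) → purple; C_pp (3) + ccP_ (3) + ccpp (1) → white
Phenotype counts (out of 16): 9 purple, 7 white
purple: 9 out of 16 → fraction 9/16
Expected count = 9/16 × 752 = 423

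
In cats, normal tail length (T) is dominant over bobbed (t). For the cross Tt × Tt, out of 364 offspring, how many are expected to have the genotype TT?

Punnett square for Tt × Tt:
Offspring genotypes: 1 TT, 2 Tt, 1 tt
Total offspring: 4
Count with target: 1
Probability: 1/4
Expected count = 1/4 × 364 = 91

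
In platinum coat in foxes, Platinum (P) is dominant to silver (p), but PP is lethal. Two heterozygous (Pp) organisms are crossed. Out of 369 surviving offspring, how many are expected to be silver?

Cross: Pp × Pp
Punnett square offspring (before lethality): 1 PP, 2 Pp, 1 pp
The PP genotype is lethal (embryos die); surviving offspring: 2 Pp, 1 pp
silver: 1 out of 3 → fraction 1/3
Expected count = 1/3 × 369 = 123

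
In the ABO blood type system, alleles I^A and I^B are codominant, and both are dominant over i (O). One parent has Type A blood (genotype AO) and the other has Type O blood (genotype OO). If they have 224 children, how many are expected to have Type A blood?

Cross: AO × OO
Possible offspring genotypes: 2 AO, 2 OO
Blood type counts: 2 Type A, 2 Type O
Probability of Type A: 2/4 = 1/2
Expected count = 1/2 × 224 = 112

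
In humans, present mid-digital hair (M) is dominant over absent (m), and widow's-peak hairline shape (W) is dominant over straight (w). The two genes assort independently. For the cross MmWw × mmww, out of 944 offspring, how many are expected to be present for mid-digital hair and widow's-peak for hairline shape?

Dihybrid cross MmWw × mmww — consider each gene separately:
mid-digital hair: Mm × mm → 2 Mm, 2 mm → 2 M_ : 2 mm (out of 4)
hairline shape: Ww × ww → 2 Ww, 2 ww → 2 W_ : 2 ww (out of 4)
Looking for: present (M_) and widow's-peak (W_)
P(present) = 2/4, P(widow's-peak) = 2/4
P(both) = 2/4 × 2/4 = 4/16 = 1/4
Expected count = 1/4 × 944 = 236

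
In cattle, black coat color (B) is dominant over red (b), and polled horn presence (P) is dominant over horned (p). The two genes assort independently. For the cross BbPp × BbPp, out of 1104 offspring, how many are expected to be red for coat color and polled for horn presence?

Dihybrid cross BbPp × BbPp — consider each gene separately:
coat color: Bb × Bb → 1 BB, 2 Bb, 1 bb → 3 B_ : 1 bb (out of 4)
horn presence: Pp × Pp → 1 PP, 2 Pp, 1 pp → 3 P_ : 1 pp (out of 4)
Looking for: red (bb) and polled (P_)
P(red) = 1/4, P(polled) = 3/4
P(both) = 1/4 × 3/4 = 3/16
Expected count = 3/16 × 1104 = 207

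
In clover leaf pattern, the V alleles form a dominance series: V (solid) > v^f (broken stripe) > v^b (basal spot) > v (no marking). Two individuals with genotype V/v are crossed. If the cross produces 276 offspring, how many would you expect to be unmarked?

Cross: V/v × V/v
Allele dominance: V > v^f > v^b > v
Offspring genotypes: 1 V/V, 2 V/v, 1 v/v
Phenotype counts: 3 solid, 1 unmarked
unmarked: 1 out of 4 → fraction 1/4
Expected count = 1/4 × 276 = 69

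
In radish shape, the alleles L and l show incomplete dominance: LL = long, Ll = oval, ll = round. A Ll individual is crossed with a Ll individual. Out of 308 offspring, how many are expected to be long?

Punnett square for Ll × Ll:
Offspring genotypes: 1 LL, 2 Ll, 1 ll
Phenotype counts: 1 long, 2 oval, 1 round
long: 1 out of 4 → fraction 1/4
Expected count = 1/4 × 308 = 77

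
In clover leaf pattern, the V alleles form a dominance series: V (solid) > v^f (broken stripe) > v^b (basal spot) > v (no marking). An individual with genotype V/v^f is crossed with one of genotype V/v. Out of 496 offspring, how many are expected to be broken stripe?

Cross: V/v^f × V/v
Allele dominance: V > v^f > v^b > v
Offspring genotypes: 1 V/V, 1 V/v, 1 V/v^f, 1 v^f/v
Phenotype counts: 3 solid, 1 broken stripe
broken stripe: 1 out of 4 → fraction 1/4
Expected count = 1/4 × 496 = 124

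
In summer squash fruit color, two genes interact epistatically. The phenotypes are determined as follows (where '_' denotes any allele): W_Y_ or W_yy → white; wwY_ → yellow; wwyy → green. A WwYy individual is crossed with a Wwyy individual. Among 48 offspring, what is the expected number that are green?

Cross: WwYy × Wwyy — consider each gene separately:
W gene: Ww × Ww → 1 WW, 2 Ww, 1 ww → 3 W_ : 1 ww (out of 4)
Y gene: Yy × yy → 2 Yy, 2 yy → 2 Y_ : 2 yy (out of 4)
Genotype classes (out of 4 × 4 = 16): W_Y_ = 3×2 = 6; W_yy = 3×2 = 6; wwY_ = 1×2 = 2; wwyy = 1×2 = 2
Apply the phenotype rules: W_Y_ (6) + W_yy (6) → white; wwY_ (2) → yellow; wwyy (2) → green
Phenotype counts (out of 16): 12 white, 2 yellow, 2 green
green: 2 out of 16 → fraction 1/8
Expected count = 1/8 × 48 = 6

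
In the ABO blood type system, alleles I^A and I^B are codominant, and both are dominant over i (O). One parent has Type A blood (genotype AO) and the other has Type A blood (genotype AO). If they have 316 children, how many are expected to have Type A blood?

Cross: AO × AO
Possible offspring genotypes: 1 AA, 2 AO, 1 OO
Blood type counts: 3 Type A, 1 Type O
Probability of Type A: 3/4
Expected count = 3/4 × 316 = 237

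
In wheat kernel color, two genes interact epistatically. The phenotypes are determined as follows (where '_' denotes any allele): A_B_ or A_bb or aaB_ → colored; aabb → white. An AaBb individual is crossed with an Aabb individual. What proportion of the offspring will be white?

Cross: AaBb × Aabb — consider each gene separately:
A gene: Aa × Aa → 1 AA, 2 Aa, 1 aa → 3 A_ : 1 aa (out of 4)
B gene: Bb × bb → 2 Bb, 2 bb → 2 B_ : 2 bb (out of 4)
Genotype classes (out of 4 × 4 = 16): A_B_ = 3×2 = 6; A_bb = 3×2 = 6; aaB_ = 1×2 = 2; aabb = 1×2 = 2
Apply the phenotype rules: A_B_ (6) + A_bb (6) + aaB_ (2) → colored; aabb (2) → white
Phenotype counts (out of 16): 14 colored, 2 white
white: 2 out of 16
Probability: 2/16 = 1/8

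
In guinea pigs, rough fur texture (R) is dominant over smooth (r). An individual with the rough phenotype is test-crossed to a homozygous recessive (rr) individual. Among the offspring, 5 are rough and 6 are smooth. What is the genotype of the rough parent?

Test cross: ? × rr
Offspring: 5 rough, 6 smooth — approximately 1:1.
A 1:1 ratio in a test cross indicates the unknown parent is heterozygous (Rr).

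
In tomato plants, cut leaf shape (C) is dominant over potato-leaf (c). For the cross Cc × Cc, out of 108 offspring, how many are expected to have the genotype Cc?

Punnett square for Cc × Cc:
Offspring genotypes: 1 CC, 2 Cc, 1 cc
Total offspring: 4
Count with target: 2
Probability: 2/4 = 1/2
Expected count = 1/2 × 108 = 54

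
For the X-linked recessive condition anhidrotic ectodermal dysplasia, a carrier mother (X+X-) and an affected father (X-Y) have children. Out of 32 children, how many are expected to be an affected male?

Cross: X+X- × X-Y
Offspring: 1 X+X-, 1 X+Y, 1 X-X-, 1 X-Y
Probability of an affected male: 1/4
Expected count = 1/4 × 32 = 8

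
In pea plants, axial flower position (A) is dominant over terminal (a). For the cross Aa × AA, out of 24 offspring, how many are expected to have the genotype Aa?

Punnett square for Aa × AA:
Offspring genotypes: 2 AA, 2 Aa
Total offspring: 4
Count with target: 2
Probability: 2/4 = 1/2
Expected count = 1/2 × 24 = 12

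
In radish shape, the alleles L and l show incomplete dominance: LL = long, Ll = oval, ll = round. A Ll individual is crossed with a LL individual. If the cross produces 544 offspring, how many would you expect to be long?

Punnett square for Ll × LL:
Offspring genotypes: 2 LL, 2 Ll
Phenotype counts: 2 long, 2 oval
long: 2 out of 4 → fraction 1/2
Expected count = 1/2 × 544 = 272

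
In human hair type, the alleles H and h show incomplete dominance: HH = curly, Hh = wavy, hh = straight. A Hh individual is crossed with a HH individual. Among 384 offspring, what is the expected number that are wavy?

Punnett square for Hh × HH:
Offspring genotypes: 2 HH, 2 Hh
Phenotype counts: 2 curly, 2 wavy
wavy: 2 out of 4 → fraction 1/2
Expected count = 1/2 × 384 = 192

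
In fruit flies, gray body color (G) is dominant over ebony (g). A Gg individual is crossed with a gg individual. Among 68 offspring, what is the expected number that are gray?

Punnett square for Gg × gg:
Offspring genotypes: 2 Gg, 2 gg
gray: 2, ebony: 2
gray: 2 out of 4 → fraction 1/2
Expected count = 1/2 × 68 = 34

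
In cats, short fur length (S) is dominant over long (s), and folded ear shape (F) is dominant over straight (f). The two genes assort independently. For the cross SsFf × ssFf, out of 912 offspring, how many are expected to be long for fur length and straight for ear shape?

Dihybrid cross SsFf × ssFf — consider each gene separately:
fur length: Ss × ss → 2 Ss, 2 ss → 2 S_ : 2 ss (out of 4)
ear shape: Ff × Ff → 1 FF, 2 Ff, 1 ff → 3 F_ : 1 ff (out of 4)
Looking for: long (ss) and straight (ff)
P(long) = 2/4, P(straight) = 1/4
P(both) = 2/4 × 1/4 = 2/16 = 1/8
Expected count = 1/8 × 912 = 114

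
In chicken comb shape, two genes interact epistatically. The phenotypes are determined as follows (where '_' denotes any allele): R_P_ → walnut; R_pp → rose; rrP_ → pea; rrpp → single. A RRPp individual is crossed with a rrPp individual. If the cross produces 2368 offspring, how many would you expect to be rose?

Cross: RRPp × rrPp — consider each gene separately:
R gene: RR × rr → 4 Rr → 4 R_ (out of 4)
P gene: Pp × Pp → 1 PP, 2 Pp, 1 pp → 3 P_ : 1 pp (out of 4)
Genotype classes (out of 4 × 4 = 16): R_P_ = 4×3 = 12; R_pp = 4×1 = 4
Apply the phenotype rules: R_P_ (12) → walnut; R_pp (4) → rose
Phenotype counts (out of 16): 12 walnut, 4 rose
rose: 4 out of 16 → fraction 1/4
Expected count = 1/4 × 2368 = 592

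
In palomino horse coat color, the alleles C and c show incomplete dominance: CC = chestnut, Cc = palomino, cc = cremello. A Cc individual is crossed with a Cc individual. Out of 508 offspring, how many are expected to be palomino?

Punnett square for Cc × Cc:
Offspring genotypes: 1 CC, 2 Cc, 1 cc
Phenotype counts: 1 chestnut, 2 palomino, 1 cremello
palomino: 2 out of 4 → fraction 1/2
Expected count = 1/2 × 508 = 254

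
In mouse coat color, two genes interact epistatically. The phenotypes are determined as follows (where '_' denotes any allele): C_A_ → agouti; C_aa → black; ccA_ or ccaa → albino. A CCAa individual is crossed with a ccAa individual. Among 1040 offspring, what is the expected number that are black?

Cross: CCAa × ccAa — consider each gene separately:
C gene: CC × cc → 4 Cc → 4 C_ (out of 4)
A gene: Aa × Aa → 1 AA, 2 Aa, 1 aa → 3 A_ : 1 aa (out of 4)
Genotype classes (out of 4 × 4 = 16): C_A_ = 4×3 = 12; C_aa = 4×1 = 4
Apply the phenotype rules: C_A_ (12) → agouti; C_aa (4) → black
Phenotype counts (out of 16): 12 agouti, 4 black
black: 4 out of 16 → fraction 1/4
Expected count = 1/4 × 1040 = 260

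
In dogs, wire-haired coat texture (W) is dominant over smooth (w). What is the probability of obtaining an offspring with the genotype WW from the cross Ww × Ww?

Punnett square for Ww × Ww:
Offspring genotypes: 1 WW, 2 Ww, 1 ww
Total offspring: 4
Count with target: 1
Probability: 1/4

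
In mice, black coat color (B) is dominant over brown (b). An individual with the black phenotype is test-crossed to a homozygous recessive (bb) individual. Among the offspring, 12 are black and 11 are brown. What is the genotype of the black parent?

Test cross: ? × bb
Offspring: 12 black, 11 brown — approximately 1:1.
A 1:1 ratio in a test cross indicates the unknown parent is heterozygous (Bb).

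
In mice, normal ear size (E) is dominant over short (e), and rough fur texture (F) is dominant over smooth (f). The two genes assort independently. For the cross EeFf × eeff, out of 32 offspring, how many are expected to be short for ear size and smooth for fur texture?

Dihybrid cross EeFf × eeff — consider each gene separately:
ear size: Ee × ee → 2 Ee, 2 ee → 2 E_ : 2 ee (out of 4)
fur texture: Ff × ff → 2 Ff, 2 ff → 2 F_ : 2 ff (out of 4)
Looking for: short (ee) and smooth (ff)
P(short) = 2/4, P(smooth) = 2/4
P(both) = 2/4 × 2/4 = 4/16 = 1/4
Expected count = 1/4 × 32 = 8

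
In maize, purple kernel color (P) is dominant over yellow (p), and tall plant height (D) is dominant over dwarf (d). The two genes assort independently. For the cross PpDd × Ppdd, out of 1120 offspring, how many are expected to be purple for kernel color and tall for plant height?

Dihybrid cross PpDd × Ppdd — consider each gene separately:
kernel color: Pp × Pp → 1 PP, 2 Pp, 1 pp → 3 P_ : 1 pp (out of 4)
plant height: Dd × dd → 2 Dd, 2 dd → 2 D_ : 2 dd (out of 4)
Looking for: purple (P_) and tall (D_)
P(purple) = 3/4, P(tall) = 2/4
P(both) = 3/4 × 2/4 = 6/16 = 3/8
Expected count = 3/8 × 1120 = 420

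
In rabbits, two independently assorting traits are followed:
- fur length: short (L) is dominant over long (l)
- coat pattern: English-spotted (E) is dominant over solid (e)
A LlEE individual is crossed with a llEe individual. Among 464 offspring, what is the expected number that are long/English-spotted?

Dihybrid cross LlEE × llEe — consider each gene separately:
fur length: Ll × ll → 2 Ll, 2 ll → 2 L_ : 2 ll (out of 4)
coat pattern: EE × Ee → 2 EE, 2 Ee → 4 E_ (out of 4)
Combine (counts out of 4 × 4 = 16): short/English-spotted (L_E_) = 2×4 = 8; long/English-spotted (llE_) = 2×4 = 8
Phenotype counts (out of 16): 8 short/English-spotted, 8 long/English-spotted
long/English-spotted: 8 out of 16 → fraction 1/2
Expected count = 1/2 × 464 = 232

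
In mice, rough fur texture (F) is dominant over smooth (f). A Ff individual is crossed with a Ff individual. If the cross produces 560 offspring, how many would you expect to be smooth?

Punnett square for Ff × Ff:
Offspring genotypes: 1 FF, 2 Ff, 1 ff
rough: 3, smooth: 1
smooth: 1 out of 4 → fraction 1/4
Expected count = 1/4 × 560 = 140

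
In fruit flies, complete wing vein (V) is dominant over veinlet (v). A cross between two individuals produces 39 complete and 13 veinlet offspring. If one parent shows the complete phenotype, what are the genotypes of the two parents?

Observed offspring: 39 complete, 13 veinlet
The observed ratio simplifies to 3:1. Veinlet (vv) offspring appear, so each parent must contribute one v allele. The parent stated to show complete carries V, so it is Vv. The other parent is then either Vv or vv: Vv × vv would give a 1:1 split, whereas Vv × Vv gives 3:1 — matching the data. So both parents are heterozygous (Vv × Vv).
Parent genotypes: Vv × Vv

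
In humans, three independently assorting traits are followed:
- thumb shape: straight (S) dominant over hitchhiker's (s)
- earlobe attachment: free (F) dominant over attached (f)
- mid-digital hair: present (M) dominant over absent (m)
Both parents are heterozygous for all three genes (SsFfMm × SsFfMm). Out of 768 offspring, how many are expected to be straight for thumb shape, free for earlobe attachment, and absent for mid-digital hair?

Trihybrid cross: SsFfMm × SsFfMm
Each trait segregates independently with a 3:1 phenotypic ratio, so each gene contributes 3/4 (dominant) or 1/4 (recessive).
Target: straight (thumb shape), free (earlobe attachment), absent (mid-digital hair)
Probability = product of independent per-trait probabilities
= 3/4 × 3/4 × 1/4 = 9/64
Expected count = 9/64 × 768 = 108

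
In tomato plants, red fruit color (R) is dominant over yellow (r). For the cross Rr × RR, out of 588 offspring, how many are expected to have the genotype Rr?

Punnett square for Rr × RR:
Offspring genotypes: 2 RR, 2 Rr
Total offspring: 4
Count with target: 2
Probability: 2/4 = 1/2
Expected count = 1/2 × 588 = 294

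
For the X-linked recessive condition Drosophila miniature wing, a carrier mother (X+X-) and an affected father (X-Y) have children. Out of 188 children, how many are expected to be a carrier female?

Cross: X+X- × X-Y
Offspring: 1 X+X-, 1 X+Y, 1 X-X-, 1 X-Y
Probability of a carrier female: 1/4
Expected count = 1/4 × 188 = 47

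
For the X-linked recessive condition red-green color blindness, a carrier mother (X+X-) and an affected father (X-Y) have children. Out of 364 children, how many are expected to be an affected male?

Cross: X+X- × X-Y
Offspring: 1 X+X-, 1 X+Y, 1 X-X-, 1 X-Y
Probability of an affected male: 1/4
Expected count = 1/4 × 364 = 91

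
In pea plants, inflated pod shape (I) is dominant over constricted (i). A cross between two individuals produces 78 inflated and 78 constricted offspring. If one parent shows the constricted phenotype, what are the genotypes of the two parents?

Observed offspring: 78 inflated, 78 constricted
The observed ratio simplifies to 1:1. One parent shows constricted, so its genotype must be ii. A 1:1 offspring split requires the other parent to be heterozygous (Ii).
Parent genotypes: ii × Ii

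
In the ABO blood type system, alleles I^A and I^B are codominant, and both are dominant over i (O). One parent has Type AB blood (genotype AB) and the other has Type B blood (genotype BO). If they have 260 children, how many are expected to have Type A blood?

Cross: AB × BO
Possible offspring genotypes: 1 AB, 1 AO, 1 BB, 1 BO
Blood type counts: 1 Type AB, 1 Type A, 2 Type B
Probability of Type A: 1/4
Expected count = 1/4 × 260 = 65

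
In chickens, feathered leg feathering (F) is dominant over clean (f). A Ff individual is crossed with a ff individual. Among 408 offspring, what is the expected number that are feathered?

Punnett square for Ff × ff:
Offspring genotypes: 2 Ff, 2 ff
feathered: 2, clean: 2
feathered: 2 out of 4 → fraction 1/2
Expected count = 1/2 × 408 = 204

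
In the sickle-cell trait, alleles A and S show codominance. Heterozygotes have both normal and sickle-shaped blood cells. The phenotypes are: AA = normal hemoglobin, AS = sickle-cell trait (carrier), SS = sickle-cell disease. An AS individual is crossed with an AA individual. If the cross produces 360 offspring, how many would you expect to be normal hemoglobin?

Punnett square for AS × AA:
Offspring genotypes: 2 AA, 2 AS
Phenotype counts: 2 normal hemoglobin, 2 sickle-cell trait (carrier)
normal hemoglobin: 2 out of 4 → fraction 1/2
Expected count = 1/2 × 360 = 180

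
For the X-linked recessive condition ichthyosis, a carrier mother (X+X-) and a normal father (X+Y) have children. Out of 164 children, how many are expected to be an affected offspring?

Cross: X+X- × X+Y
Offspring: 1 X+X+, 1 X+Y, 1 X+X-, 1 X-Y
Probability of an affected offspring: 1/4
Expected count = 1/4 × 164 = 41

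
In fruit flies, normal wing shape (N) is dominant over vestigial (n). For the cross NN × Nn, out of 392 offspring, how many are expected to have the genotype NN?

Punnett square for NN × Nn:
Offspring genotypes: 2 NN, 2 Nn
Total offspring: 4
Count with target: 2
Probability: 2/4 = 1/2
Expected count = 1/2 × 392 = 196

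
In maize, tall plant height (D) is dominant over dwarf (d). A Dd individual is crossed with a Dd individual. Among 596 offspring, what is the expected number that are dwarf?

Punnett square for Dd × Dd:
Offspring genotypes: 1 DD, 2 Dd, 1 dd
tall: 3, dwarf: 1
dwarf: 1 out of 4 → fraction 1/4
Expected count = 1/4 × 596 = 149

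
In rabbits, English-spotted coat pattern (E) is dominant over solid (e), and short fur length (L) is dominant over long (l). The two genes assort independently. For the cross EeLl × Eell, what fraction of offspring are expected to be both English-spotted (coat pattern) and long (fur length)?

Dihybrid cross EeLl × Eell — consider each gene separately:
coat pattern: Ee × Ee → 1 EE, 2 Ee, 1 ee → 3 E_ : 1 ee (out of 4)
fur length: Ll × ll → 2 Ll, 2 ll → 2 L_ : 2 ll (out of 4)
Looking for: English-spotted (E_) and long (ll)
P(English-spotted) = 3/4, P(long) = 2/4
P(both) = 3/4 × 2/4 = 6/16 = 3/8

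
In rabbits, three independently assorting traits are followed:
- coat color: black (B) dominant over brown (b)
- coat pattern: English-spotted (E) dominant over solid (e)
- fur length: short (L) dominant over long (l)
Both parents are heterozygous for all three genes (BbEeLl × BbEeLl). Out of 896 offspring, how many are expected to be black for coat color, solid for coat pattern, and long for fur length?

Trihybrid cross: BbEeLl × BbEeLl
Each trait segregates independently with a 3:1 phenotypic ratio, so each gene contributes 3/4 (dominant) or 1/4 (recessive).
Target: black (coat color), solid (coat pattern), long (fur length)
Probability = product of independent per-trait probabilities
= 3/4 × 1/4 × 1/4 = 3/64
Expected count = 3/64 × 896 = 42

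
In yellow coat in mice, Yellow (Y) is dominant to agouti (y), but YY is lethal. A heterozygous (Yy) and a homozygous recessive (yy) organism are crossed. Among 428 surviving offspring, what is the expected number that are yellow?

Cross: Yy × yy
Punnett square offspring (before lethality): 2 Yy, 2 yy
No YY offspring are produced in this cross.
yellow: 2 out of 4 → fraction 1/2
Expected count = 1/2 × 428 = 214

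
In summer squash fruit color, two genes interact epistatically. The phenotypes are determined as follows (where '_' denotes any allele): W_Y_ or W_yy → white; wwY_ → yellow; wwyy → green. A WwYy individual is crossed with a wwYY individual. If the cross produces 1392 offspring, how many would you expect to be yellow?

Cross: WwYy × wwYY — consider each gene separately:
W gene: Ww × ww → 2 Ww, 2 ww → 2 W_ : 2 ww (out of 4)
Y gene: Yy × YY → 2 YY, 2 Yy → 4 Y_ (out of 4)
Genotype classes (out of 4 × 4 = 16): W_Y_ = 2×4 = 8; wwY_ = 2×4 = 8
Apply the phenotype rules: W_Y_ (8) → white; wwY_ (8) → yellow
Phenotype counts (out of 16): 8 white, 8 yellow
yellow: 8 out of 16 → fraction 1/2
Expected count = 1/2 × 1392 = 696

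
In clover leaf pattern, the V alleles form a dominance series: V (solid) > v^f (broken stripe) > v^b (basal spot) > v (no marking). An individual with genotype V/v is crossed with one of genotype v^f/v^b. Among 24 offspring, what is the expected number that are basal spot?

Cross: V/v × v^f/v^b
Allele dominance: V > v^f > v^b > v
Offspring genotypes: 1 V/v^f, 1 V/v^b, 1 v^f/v, 1 v^b/v
Phenotype counts: 2 solid, 1 broken stripe, 1 basal spot
basal spot: 1 out of 4 → fraction 1/4
Expected count = 1/4 × 24 = 6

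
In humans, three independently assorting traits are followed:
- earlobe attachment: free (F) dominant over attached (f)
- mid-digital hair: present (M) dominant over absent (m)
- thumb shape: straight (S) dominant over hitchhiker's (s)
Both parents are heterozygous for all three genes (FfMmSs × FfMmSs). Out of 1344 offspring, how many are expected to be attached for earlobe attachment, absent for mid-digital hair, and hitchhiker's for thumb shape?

Trihybrid cross: FfMmSs × FfMmSs
Each trait segregates independently with a 3:1 phenotypic ratio, so each gene contributes 3/4 (dominant) or 1/4 (recessive).
Target: attached (earlobe attachment), absent (mid-digital hair), hitchhiker's (thumb shape)
Probability = product of independent per-trait probabilities
= 1/4 × 1/4 × 1/4 = 1/64
Expected count = 1/64 × 1344 = 21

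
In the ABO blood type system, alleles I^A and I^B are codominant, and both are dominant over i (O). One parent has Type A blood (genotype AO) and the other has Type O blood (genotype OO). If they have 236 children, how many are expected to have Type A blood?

Cross: AO × OO
Possible offspring genotypes: 2 AO, 2 OO
Blood type counts: 2 Type A, 2 Type O
Probability of Type A: 2/4 = 1/2
Expected count = 1/2 × 236 = 118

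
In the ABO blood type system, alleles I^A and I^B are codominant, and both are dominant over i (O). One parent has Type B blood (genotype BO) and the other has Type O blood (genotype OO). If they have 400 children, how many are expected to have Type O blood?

Cross: BO × OO
Possible offspring genotypes: 2 BO, 2 OO
Blood type counts: 2 Type B, 2 Type O
Probability of Type O: 2/4 = 1/2
Expected count = 1/2 × 400 = 200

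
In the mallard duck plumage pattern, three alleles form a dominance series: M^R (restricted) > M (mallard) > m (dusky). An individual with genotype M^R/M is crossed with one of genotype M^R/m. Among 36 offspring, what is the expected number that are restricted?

Cross: M^R/M × M^R/m
Allele dominance: M^R > M > m
Offspring genotypes: 1 M^R/M^R, 1 M^R/m, 1 M^R/M, 1 M/m
Phenotype counts: 3 restricted, 1 mallard
restricted: 3 out of 4 → fraction 3/4
Expected count = 3/4 × 36 = 27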